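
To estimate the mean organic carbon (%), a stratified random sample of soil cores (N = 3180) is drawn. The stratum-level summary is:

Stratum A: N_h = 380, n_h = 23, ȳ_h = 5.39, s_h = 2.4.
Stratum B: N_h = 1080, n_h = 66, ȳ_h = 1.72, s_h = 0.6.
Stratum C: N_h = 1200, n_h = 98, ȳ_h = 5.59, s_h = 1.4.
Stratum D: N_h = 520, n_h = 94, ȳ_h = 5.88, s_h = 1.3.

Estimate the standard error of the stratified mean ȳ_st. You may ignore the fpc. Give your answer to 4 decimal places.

V̂(ȳ_st) = Σ W_h² s_h²/n_h, with W_h = N_h/N and N = 3180:
  stratum A: (380/3180)²·2.4²/23 = 0.00357608
  stratum B: (1080/3180)²·0.6²/66 = 0.000629147
  stratum C: (1200/3180)²·1.4²/98 = 0.00284799
  stratum D: (520/3180)²·1.3²/94 = 0.000480741
V̂(ȳ_st) = 0.00753396
SE(ȳ_st) = √0.00753396 = 0.0867984

SE(ȳ_st) ≈ 0.0868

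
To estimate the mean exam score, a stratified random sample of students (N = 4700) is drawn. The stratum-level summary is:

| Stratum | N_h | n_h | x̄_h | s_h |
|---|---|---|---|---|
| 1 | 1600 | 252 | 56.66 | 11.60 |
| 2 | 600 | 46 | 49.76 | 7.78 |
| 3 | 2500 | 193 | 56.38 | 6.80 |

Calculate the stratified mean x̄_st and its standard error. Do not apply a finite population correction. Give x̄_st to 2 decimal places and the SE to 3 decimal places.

x̄_st ≈ 55.63, SE ≈ 0.389

x̄_st = Σ W_h x̄_h = (1600·56.66 + 600·49.76 + 2500·56.38)/4700 = 55.63021
V̂(x̄_st) = Σ W_h² s_h²/n_h, with W_h = N_h/N and N = 4700:
  stratum 1: (1600/4700)²·11.60²/252 = 0.0618813
  stratum 2: (600/4700)²·7.78²/46 = 0.0214441
  stratum 3: (2500/4700)²·6.80²/193 = 0.0677868
V̂(x̄_st) = 0.151112
SE(x̄_st) = √0.151112 = 0.388732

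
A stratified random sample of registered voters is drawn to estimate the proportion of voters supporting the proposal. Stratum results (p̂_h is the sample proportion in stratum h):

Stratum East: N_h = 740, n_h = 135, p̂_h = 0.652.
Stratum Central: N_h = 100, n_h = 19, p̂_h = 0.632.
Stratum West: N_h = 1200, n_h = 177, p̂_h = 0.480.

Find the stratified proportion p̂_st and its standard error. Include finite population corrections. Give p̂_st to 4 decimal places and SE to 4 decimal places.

N = 2040; stratum weights W_h = N_h/N.
p̂_st = Σ W_h p̂_h = (740·0.652 + 100·0.632 + 1200·0.480)/2040 = 0.54984
V̂(p̂_st) = Σ W_h² (1 − n_h/N_h) p̂_h(1−p̂_h)/(n_h−1):
  stratum East: (740/2040)²·(1 − 135/740)·0.652·0.348/134 = 0.000182158
  stratum Central: (100/2040)²·(1 − 19/100)·0.632·0.368/18 = 2.51488e-05
  stratum West: (1200/2040)²·(1 − 177/1200)·0.480·0.520/176 = 0.000418339
V̂(p̂_st) = 0.000625646; SE = √V̂ = 0.0250129

p̂_st ≈ 0.5498, SE ≈ 0.0250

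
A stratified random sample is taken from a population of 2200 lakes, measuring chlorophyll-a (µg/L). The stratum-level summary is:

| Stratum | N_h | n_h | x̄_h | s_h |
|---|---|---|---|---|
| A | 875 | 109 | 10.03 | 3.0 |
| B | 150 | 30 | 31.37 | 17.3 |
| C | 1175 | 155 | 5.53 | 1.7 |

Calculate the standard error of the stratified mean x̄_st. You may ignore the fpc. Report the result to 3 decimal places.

V̂(x̄_st) = Σ W_h² s_h²/n_h, with W_h = N_h/N and N = 2200:
  stratum A: (875/2200)²·3.0²/109 = 0.0130613
  stratum B: (150/2200)²·17.3²/30 = 0.0463776
  stratum C: (1175/2200)²·1.7²/155 = 0.00531859
V̂(x̄_st) = 0.0647575
SE(x̄_st) = √0.0647575 = 0.254475

SE(x̄_st) ≈ 0.254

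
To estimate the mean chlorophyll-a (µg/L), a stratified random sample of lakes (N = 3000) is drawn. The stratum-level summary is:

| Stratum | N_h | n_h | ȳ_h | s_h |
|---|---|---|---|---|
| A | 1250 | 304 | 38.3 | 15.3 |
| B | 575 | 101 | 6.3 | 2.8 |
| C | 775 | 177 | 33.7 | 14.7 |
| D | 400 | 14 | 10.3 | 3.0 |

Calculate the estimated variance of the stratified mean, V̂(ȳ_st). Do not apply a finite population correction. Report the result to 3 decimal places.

V̂(ȳ_st) = Σ W_h² s_h²/n_h, with W_h = N_h/N and N = 3000:
  stratum A: (1250/3000)²·15.3²/304 = 0.133686
  stratum B: (575/3000)²·2.8²/101 = 0.0028516
  stratum C: (775/3000)²·14.7²/177 = 0.0814746
  stratum D: (400/3000)²·3.0²/14 = 0.0114286
V̂(ȳ_st) = 0.229441

V̂(ȳ_st) ≈ 0.229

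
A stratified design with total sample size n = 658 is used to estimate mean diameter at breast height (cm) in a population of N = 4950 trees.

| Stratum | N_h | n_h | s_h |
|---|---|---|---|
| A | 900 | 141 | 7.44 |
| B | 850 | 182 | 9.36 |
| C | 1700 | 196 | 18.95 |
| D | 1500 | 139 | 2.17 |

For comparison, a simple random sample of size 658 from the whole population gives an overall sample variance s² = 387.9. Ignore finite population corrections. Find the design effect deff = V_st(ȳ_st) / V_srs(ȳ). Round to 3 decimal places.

deff ≈ 0.418

V̂(ȳ_st) = Σ W_h² s_h²/n_h, with W_h = N_h/N and N = 4950:
  stratum A: (900/4950)²·7.44²/141 = 0.0129778
  stratum B: (850/4950)²·9.36²/182 = 0.0141941
  stratum C: (1700/4950)²·18.95²/196 = 0.216098
  stratum D: (1500/4950)²·2.17²/139 = 0.00311083
V_st = 0.24638
V_srs = s²/n = 387.9/658 = 0.589514
deff = V_st / V_srs = 0.24638/0.589514 = 0.4179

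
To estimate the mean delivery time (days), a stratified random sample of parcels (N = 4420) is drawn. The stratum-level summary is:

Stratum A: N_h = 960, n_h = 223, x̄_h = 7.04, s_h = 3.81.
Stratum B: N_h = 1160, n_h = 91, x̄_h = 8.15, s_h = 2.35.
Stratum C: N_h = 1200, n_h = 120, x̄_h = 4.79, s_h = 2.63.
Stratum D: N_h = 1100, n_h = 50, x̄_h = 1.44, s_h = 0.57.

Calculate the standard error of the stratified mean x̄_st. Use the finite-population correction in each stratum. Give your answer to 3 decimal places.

V̂(x̄_st) = Σ W_h² (1 − n_h/N_h) s_h²/n_h, with W_h = N_h/N and N = 4420:
  stratum A: (960/4420)²·(1 − 223/960)·3.81²/223 = 0.00235743
  stratum B: (1160/4420)²·(1 − 91/1160)·2.35²/91 = 0.00385199
  stratum C: (1200/4420)²·(1 − 120/1200)·2.63²/120 = 0.00382376
  stratum D: (1100/4420)²·(1 − 50/1100)·0.57²/50 = 0.000384164
V̂(x̄_st) = 0.0104174
SE(x̄_st) = √0.0104174 = 0.102065

SE(x̄_st) ≈ 0.102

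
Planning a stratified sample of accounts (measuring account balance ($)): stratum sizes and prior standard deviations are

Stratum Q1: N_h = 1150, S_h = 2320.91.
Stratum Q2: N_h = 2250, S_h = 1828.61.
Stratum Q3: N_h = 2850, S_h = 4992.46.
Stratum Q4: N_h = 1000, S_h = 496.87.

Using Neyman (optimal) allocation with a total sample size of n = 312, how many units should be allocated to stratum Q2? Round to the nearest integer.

60

Neyman allocation: n_h = n · N_h S_h / Σ N_i S_i, with n = 312.
  stratum Q1: N_h·S_h = 1150·2320.91 = 2669046.50
  stratum Q2: N_h·S_h = 2250·1828.61 = 4114372.50
  stratum Q3: N_h·S_h = 2850·4992.46 = 14228511.00
  stratum Q4: N_h·S_h = 1000·496.87 = 496870.00
Σ N_h S_h = 21508800.00
n for stratum Q2 = 312·4114372.50/21508800.00 = 59.682 → 60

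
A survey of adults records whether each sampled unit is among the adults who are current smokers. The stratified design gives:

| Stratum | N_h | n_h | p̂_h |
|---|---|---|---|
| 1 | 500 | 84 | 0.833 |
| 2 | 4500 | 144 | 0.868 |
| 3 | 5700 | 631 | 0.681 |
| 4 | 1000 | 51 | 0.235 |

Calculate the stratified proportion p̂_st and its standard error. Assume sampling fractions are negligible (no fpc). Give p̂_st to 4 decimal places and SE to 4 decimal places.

p̂_st ≈ 0.7213, SE ≈ 0.0152

N = 11700; stratum weights W_h = N_h/N.
p̂_st = Σ W_h p̂_h = (500·0.833 + 4500·0.868 + 5700·0.681 + 1000·0.235)/11700 = 0.72130
V̂(p̂_st) = Σ W_h² p̂_h(1−p̂_h)/(n_h−1):
  stratum 1: (500/11700)²·0.833·0.167/83 = 3.06092e-06
  stratum 2: (4500/11700)²·0.868·0.132/143 = 0.000118525
  stratum 3: (5700/11700)²·0.681·0.319/630 = 8.18418e-05
  stratum 4: (1000/11700)²·0.235·0.765/50 = 2.62656e-05
V̂(p̂_st) = 0.000229694; SE = √V̂ = 0.0151556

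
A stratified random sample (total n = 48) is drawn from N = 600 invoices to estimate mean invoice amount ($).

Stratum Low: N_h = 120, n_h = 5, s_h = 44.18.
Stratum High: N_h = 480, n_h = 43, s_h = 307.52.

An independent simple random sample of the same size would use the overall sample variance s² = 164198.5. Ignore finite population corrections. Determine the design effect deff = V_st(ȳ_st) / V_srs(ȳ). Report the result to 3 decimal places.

V̂(ȳ_st) = Σ W_h² s_h²/n_h, with W_h = N_h/N and N = 600:
  stratum Low: (120/600)²·44.18²/5 = 15.615
  stratum High: (480/600)²·307.52²/43 = 1407.53
V_st = 1423.15
V_srs = s²/n = 164198.5/48 = 3420.8
deff = V_st / V_srs = 1423.15/3420.8 = 0.4160

deff ≈ 0.416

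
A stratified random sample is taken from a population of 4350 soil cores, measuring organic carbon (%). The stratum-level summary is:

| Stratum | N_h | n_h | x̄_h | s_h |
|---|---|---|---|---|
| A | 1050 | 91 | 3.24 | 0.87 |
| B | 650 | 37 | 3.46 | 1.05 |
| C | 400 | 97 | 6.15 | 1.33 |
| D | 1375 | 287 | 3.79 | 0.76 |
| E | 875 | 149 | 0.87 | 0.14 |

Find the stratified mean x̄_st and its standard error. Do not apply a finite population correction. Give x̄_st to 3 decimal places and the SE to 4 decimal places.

x̄_st ≈ 3.238, SE ≈ 0.0389

x̄_st = Σ W_h x̄_h = (1050·3.24 + 650·3.46 + 400·6.15 + 1375·3.79 + 875·0.87)/4350 = 3.23759
V̂(x̄_st) = Σ W_h² s_h²/n_h, with W_h = N_h/N and N = 4350:
  stratum A: (1050/4350)²·0.87²/91 = 0.000484615
  stratum B: (650/4350)²·1.05²/37 = 0.000665312
  stratum C: (400/4350)²·1.33²/97 = 0.000154196
  stratum D: (1375/4350)²·0.76²/287 = 0.000201082
  stratum E: (875/4350)²·0.14²/149 = 5.3224e-06
V̂(x̄_st) = 0.00151053
SE(x̄_st) = √0.00151053 = 0.0388655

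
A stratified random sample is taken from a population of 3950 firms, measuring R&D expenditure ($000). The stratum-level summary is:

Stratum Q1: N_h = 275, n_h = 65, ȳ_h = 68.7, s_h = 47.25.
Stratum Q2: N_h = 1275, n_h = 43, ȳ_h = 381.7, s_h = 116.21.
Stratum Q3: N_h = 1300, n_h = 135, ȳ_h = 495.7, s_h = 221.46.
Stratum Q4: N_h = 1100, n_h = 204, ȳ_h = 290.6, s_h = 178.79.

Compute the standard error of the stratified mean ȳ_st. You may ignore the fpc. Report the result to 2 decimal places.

SE(ȳ_st) ≈ 9.19

V̂(ȳ_st) = Σ W_h² s_h²/n_h, with W_h = N_h/N and N = 3950:
  stratum Q1: (275/3950)²·47.25²/65 = 0.16648
  stratum Q2: (1275/3950)²·116.21²/43 = 32.7224
  stratum Q3: (1300/3950)²·221.46²/135 = 39.3504
  stratum Q4: (1100/3950)²·178.79²/204 = 12.152
V̂(ȳ_st) = 84.3913
SE(ȳ_st) = √84.3913 = 9.18647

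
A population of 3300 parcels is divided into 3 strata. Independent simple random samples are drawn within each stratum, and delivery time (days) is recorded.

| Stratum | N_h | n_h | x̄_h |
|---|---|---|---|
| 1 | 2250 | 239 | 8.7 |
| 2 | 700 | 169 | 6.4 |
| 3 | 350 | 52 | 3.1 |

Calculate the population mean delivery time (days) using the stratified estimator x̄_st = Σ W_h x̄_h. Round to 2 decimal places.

N = Σ N_h = 3300. Stratum weights W_h = N_h/N.
x̄_st = (2250·8.7 + 700·6.4 + 350·3.1) / 3300 = 7.6182

x̄_st ≈ 7.62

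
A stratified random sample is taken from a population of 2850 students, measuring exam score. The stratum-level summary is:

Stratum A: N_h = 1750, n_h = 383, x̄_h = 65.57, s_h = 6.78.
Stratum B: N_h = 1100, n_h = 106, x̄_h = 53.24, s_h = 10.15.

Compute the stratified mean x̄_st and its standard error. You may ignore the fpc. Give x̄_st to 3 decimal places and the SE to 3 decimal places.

x̄_st ≈ 60.811, SE ≈ 0.436

x̄_st = Σ W_h x̄_h = (1750·65.57 + 1100·53.24)/2850 = 60.81105
V̂(x̄_st) = Σ W_h² s_h²/n_h, with W_h = N_h/N and N = 2850:
  stratum A: (1750/2850)²·6.78²/383 = 0.045253
  stratum B: (1100/2850)²·10.15²/106 = 0.144784
V̂(x̄_st) = 0.190037
SE(x̄_st) = √0.190037 = 0.435933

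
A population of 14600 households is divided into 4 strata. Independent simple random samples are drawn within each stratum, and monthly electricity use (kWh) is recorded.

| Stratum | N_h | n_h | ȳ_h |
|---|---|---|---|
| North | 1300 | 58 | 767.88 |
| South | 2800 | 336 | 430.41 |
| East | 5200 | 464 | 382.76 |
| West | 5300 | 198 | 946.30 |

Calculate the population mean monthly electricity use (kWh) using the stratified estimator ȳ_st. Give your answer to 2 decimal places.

ȳ_st ≈ 630.76

N = Σ N_h = 14600. Stratum weights W_h = N_h/N.
ȳ_st = (1300·767.88 + 2800·430.41 + 5200·382.76 + 5300·946.30) / 14600 = 630.7626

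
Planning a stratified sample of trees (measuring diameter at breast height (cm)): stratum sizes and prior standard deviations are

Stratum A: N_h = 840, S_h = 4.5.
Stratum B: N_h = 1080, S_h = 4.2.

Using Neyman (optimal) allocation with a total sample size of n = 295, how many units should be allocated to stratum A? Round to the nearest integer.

134

Neyman allocation: n_h = n · N_h S_h / Σ N_i S_i, with n = 295.
  stratum A: N_h·S_h = 840·4.5 = 3780.00
  stratum B: N_h·S_h = 1080·4.2 = 4536.00
Σ N_h S_h = 8316.00
n for stratum A = 295·3780.00/8316.00 = 134.091 → 134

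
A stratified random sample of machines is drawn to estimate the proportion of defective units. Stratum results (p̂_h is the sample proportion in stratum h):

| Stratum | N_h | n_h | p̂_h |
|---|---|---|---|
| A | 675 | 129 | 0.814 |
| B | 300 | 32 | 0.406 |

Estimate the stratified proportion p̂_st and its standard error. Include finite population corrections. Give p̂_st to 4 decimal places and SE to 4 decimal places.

p̂_st ≈ 0.6885, SE ≈ 0.0334

N = 975; stratum weights W_h = N_h/N.
p̂_st = Σ W_h p̂_h = (675·0.814 + 300·0.406)/975 = 0.68846
V̂(p̂_st) = Σ W_h² (1 − n_h/N_h) p̂_h(1−p̂_h)/(n_h−1):
  stratum A: (675/975)²·(1 − 129/675)·0.814·0.186/128 = 0.000458579
  stratum B: (300/975)²·(1 − 32/300)·0.406·0.594/31 = 0.000657957
V̂(p̂_st) = 0.00111654; SE = √V̂ = 0.0334146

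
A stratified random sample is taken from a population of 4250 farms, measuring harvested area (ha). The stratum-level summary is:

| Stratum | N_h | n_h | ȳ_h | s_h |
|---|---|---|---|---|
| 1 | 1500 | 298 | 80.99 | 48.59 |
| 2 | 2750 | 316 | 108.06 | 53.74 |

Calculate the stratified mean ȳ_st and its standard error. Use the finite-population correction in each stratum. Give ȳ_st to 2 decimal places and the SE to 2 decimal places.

ȳ_st ≈ 98.51, SE ≈ 2.04

ȳ_st = Σ W_h ȳ_h = (1500·80.99 + 2750·108.06)/4250 = 98.50588
V̂(ȳ_st) = Σ W_h² (1 − n_h/N_h) s_h²/n_h, with W_h = N_h/N and N = 4250:
  stratum 1: (1500/4250)²·(1 − 298/1500)·48.59²/298 = 0.790852
  stratum 2: (2750/4250)²·(1 − 316/2750)·53.74²/316 = 3.38675
V̂(ȳ_st) = 4.17761
SE(ȳ_st) = √4.17761 = 2.04392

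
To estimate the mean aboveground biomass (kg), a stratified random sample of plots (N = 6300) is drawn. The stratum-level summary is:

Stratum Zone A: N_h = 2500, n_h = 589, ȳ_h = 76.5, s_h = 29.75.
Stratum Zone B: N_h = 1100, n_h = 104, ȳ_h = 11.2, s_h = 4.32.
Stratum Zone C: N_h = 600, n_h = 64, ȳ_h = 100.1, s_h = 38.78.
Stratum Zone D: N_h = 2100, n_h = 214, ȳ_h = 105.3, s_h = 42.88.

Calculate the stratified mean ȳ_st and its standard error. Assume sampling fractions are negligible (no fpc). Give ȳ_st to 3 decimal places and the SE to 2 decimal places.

ȳ_st ≈ 76.946, SE ≈ 1.19

ȳ_st = Σ W_h ȳ_h = (2500·76.5 + 1100·11.2 + 600·100.1 + 2100·105.3)/6300 = 76.94603
V̂(ȳ_st) = Σ W_h² s_h²/n_h, with W_h = N_h/N and N = 6300:
  stratum Zone A: (2500/6300)²·29.75²/589 = 0.236623
  stratum Zone B: (1100/6300)²·4.32²/104 = 0.00547064
  stratum Zone C: (600/6300)²·38.78²/64 = 0.213136
  stratum Zone D: (2100/6300)²·42.88²/214 = 0.95467
V̂(ȳ_st) = 1.4099
SE(ȳ_st) = √1.4099 = 1.18739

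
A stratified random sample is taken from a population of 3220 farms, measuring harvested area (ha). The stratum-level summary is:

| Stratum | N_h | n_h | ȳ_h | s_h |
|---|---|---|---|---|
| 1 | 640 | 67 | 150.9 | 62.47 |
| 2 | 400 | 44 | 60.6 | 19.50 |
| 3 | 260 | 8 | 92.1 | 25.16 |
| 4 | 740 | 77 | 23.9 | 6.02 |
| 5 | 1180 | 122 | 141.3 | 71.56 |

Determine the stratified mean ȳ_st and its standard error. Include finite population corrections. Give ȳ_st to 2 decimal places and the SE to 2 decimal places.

ȳ_st = Σ W_h ȳ_h = (640·150.9 + 400·60.6 + 260·92.1 + 740·23.9 + 1180·141.3)/3220 = 102.23043
V̂(ȳ_st) = Σ W_h² (1 − n_h/N_h) s_h²/n_h, with W_h = N_h/N and N = 3220:
  stratum 1: (640/3220)²·(1 − 67/640)·62.47²/67 = 2.06011
  stratum 2: (400/3220)²·(1 − 44/400)·19.50²/44 = 0.11869
  stratum 3: (260/3220)²·(1 − 8/260)·25.16²/8 = 0.500027
  stratum 4: (740/3220)²·(1 − 77/740)·6.02²/77 = 0.0222708
  stratum 5: (1180/3220)²·(1 − 122/1180)·71.56²/122 = 5.05402
V̂(ȳ_st) = 7.75512
SE(ȳ_st) = √7.75512 = 2.7848

ȳ_st ≈ 102.23, SE ≈ 2.78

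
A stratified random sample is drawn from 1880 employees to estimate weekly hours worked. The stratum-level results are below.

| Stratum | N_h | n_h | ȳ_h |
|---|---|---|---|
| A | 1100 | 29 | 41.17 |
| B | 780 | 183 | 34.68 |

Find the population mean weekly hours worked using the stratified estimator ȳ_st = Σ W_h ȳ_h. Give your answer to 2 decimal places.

N = Σ N_h = 1880. Stratum weights W_h = N_h/N.
ȳ_st = (1100·41.17 + 780·34.68) / 1880 = 38.4773

ȳ_st ≈ 38.48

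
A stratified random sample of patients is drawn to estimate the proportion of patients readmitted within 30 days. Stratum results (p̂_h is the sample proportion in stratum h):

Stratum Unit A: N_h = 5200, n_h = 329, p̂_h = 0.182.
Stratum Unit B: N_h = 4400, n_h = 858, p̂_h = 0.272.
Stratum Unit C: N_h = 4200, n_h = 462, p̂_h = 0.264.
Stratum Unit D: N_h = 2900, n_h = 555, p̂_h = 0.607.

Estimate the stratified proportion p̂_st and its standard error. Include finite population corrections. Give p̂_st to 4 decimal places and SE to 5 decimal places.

p̂_st ≈ 0.3001, SE ≈ 0.00940

N = 16700; stratum weights W_h = N_h/N.
p̂_st = Σ W_h p̂_h = (5200·0.182 + 4400·0.272 + 4200·0.264 + 2900·0.607)/16700 = 0.30014
V̂(p̂_st) = Σ W_h² (1 − n_h/N_h) p̂_h(1−p̂_h)/(n_h−1):
  stratum Unit A: (5200/16700)²·(1 − 329/5200)·0.182·0.818/328 = 4.1223e-05
  stratum Unit B: (4400/16700)²·(1 − 858/4400)·0.272·0.728/857 = 1.29118e-05
  stratum Unit C: (4200/16700)²·(1 − 462/4200)·0.264·0.736/461 = 2.37267e-05
  stratum Unit D: (2900/16700)²·(1 − 555/2900)·0.607·0.393/554 = 1.04998e-05
V̂(p̂_st) = 8.83612e-05; SE = √V̂ = 0.00940006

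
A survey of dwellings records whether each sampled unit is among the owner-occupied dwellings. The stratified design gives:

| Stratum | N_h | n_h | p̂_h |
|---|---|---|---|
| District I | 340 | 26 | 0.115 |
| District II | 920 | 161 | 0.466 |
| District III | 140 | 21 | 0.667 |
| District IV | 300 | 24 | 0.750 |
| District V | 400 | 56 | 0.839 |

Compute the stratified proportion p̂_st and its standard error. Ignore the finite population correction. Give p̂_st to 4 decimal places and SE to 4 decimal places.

p̂_st ≈ 0.5342, SE ≈ 0.0266

N = 2100; stratum weights W_h = N_h/N.
p̂_st = Σ W_h p̂_h = (340·0.115 + 920·0.466 + 140·0.667 + 300·0.750 + 400·0.839)/2100 = 0.53419
V̂(p̂_st) = Σ W_h² p̂_h(1−p̂_h)/(n_h−1):
  stratum District I: (340/2100)²·0.115·0.885/25 = 0.000106714
  stratum District II: (920/2100)²·0.466·0.534/160 = 0.0002985
  stratum District III: (140/2100)²·0.667·0.333/20 = 4.9358e-05
  stratum District IV: (300/2100)²·0.750·0.250/23 = 0.000166371
  stratum District V: (400/2100)²·0.839·0.161/55 = 8.91059e-05
V̂(p̂_st) = 0.000710048; SE = √V̂ = 0.0266467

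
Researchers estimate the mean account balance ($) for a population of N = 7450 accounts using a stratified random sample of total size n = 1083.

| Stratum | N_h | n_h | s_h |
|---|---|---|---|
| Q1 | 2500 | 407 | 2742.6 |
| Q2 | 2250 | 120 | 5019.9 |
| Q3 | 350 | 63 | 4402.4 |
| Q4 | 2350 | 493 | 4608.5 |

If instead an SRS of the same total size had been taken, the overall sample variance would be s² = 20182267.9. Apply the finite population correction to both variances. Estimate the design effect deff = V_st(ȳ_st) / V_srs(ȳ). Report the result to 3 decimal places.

deff ≈ 1.496

V̂(ȳ_st) = Σ W_h² (1 − n_h/N_h) s_h²/n_h, with W_h = N_h/N and N = 7450:
  stratum Q1: (2500/7450)²·(1 − 407/2500)·2742.6²/407 = 1742.32
  stratum Q2: (2250/7450)²·(1 − 120/2250)·5019.9²/120 = 18132.5
  stratum Q3: (350/7450)²·(1 − 63/350)·4402.4²/63 = 556.77
  stratum Q4: (2350/7450)²·(1 − 493/2350)·4608.5²/493 = 3387.19
V_st = 23818.8
V_srs = (1 − 1083/7450)·20182267.9/1083 = 15926.5
deff = V_st / V_srs = 23818.8/15926.5 = 1.4955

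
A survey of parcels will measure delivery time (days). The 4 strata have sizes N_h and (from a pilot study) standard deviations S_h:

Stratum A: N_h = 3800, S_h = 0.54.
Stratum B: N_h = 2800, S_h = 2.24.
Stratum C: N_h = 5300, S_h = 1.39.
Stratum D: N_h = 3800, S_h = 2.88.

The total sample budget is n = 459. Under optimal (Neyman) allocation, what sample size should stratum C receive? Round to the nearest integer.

Neyman allocation: n_h = n · N_h S_h / Σ N_i S_i, with n = 459.
  stratum A: N_h·S_h = 3800·0.54 = 2052.00
  stratum B: N_h·S_h = 2800·2.24 = 6272.00
  stratum C: N_h·S_h = 5300·1.39 = 7367.00
  stratum D: N_h·S_h = 3800·2.88 = 10944.00
Σ N_h S_h = 26635.00
n for stratum C = 459·7367.00/26635.00 = 126.955 → 127

127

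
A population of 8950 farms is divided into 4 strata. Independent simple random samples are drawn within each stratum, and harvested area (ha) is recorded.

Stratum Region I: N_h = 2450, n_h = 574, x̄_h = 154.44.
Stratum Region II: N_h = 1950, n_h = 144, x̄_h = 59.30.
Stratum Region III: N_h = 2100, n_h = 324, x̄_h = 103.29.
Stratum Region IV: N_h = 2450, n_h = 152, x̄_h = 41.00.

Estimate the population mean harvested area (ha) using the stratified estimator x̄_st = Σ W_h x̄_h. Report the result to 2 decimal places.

N = Σ N_h = 8950. Stratum weights W_h = N_h/N.
x̄_st = (2450·154.44 + 1950·59.30 + 2100·103.29 + 2450·41.00) / 8950 = 90.6561

x̄_st ≈ 90.66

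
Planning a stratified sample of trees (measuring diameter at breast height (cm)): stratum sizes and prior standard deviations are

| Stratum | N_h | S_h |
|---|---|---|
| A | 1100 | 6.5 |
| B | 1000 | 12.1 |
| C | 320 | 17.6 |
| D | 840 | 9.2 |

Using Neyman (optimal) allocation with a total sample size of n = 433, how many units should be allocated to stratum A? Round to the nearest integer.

Neyman allocation: n_h = n · N_h S_h / Σ N_i S_i, with n = 433.
  stratum A: N_h·S_h = 1100·6.5 = 7150.00
  stratum B: N_h·S_h = 1000·12.1 = 12100.00
  stratum C: N_h·S_h = 320·17.6 = 5632.00
  stratum D: N_h·S_h = 840·9.2 = 7728.00
Σ N_h S_h = 32610.00
n for stratum A = 433·7150.00/32610.00 = 94.939 → 95

95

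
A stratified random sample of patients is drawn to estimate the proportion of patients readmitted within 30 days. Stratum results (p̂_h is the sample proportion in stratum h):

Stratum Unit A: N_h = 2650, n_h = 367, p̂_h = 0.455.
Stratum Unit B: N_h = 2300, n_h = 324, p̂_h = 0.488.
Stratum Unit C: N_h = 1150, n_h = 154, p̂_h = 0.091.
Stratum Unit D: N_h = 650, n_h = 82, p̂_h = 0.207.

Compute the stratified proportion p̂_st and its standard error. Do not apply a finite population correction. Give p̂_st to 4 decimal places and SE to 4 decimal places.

N = 6750; stratum weights W_h = N_h/N.
p̂_st = Σ W_h p̂_h = (2650·0.455 + 2300·0.488 + 1150·0.091 + 650·0.207)/6750 = 0.38035
V̂(p̂_st) = Σ W_h² p̂_h(1−p̂_h)/(n_h−1):
  stratum Unit A: (2650/6750)²·0.455·0.545/366 = 0.000104427
  stratum Unit B: (2300/6750)²·0.488·0.512/323 = 8.98122e-05
  stratum Unit C: (1150/6750)²·0.091·0.909/153 = 1.56929e-05
  stratum Unit D: (650/6750)²·0.207·0.793/81 = 1.87922e-05
V̂(p̂_st) = 0.000228724; SE = √V̂ = 0.0151236

p̂_st ≈ 0.3803, SE ≈ 0.0151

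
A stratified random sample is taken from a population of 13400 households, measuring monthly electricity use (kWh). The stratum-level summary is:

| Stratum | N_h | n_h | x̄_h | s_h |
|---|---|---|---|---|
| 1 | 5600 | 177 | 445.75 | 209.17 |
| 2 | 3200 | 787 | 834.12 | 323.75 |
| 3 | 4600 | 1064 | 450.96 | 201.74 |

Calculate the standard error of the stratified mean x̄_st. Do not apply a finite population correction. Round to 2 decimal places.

SE(x̄_st) ≈ 7.43

V̂(x̄_st) = Σ W_h² s_h²/n_h, with W_h = N_h/N and N = 13400:
  stratum 1: (5600/13400)²·209.17²/177 = 43.171
  stratum 2: (3200/13400)²·323.75²/787 = 7.59513
  stratum 3: (4600/13400)²·201.74²/1064 = 4.50763
V̂(x̄_st) = 55.2737
SE(x̄_st) = √55.2737 = 7.43463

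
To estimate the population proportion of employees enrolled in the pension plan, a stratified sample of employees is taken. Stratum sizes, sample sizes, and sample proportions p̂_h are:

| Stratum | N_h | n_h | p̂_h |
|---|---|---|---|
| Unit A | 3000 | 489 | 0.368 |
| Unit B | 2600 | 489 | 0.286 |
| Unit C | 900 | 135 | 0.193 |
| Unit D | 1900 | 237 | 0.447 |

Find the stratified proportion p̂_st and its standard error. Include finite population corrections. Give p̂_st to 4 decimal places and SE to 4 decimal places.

N = 8400; stratum weights W_h = N_h/N.
p̂_st = Σ W_h p̂_h = (3000·0.368 + 2600·0.286 + 900·0.193 + 1900·0.447)/8400 = 0.34174
V̂(p̂_st) = Σ W_h² (1 − n_h/N_h) p̂_h(1−p̂_h)/(n_h−1):
  stratum Unit A: (3000/8400)²·(1 − 489/3000)·0.368·0.632/488 = 5.08809e-05
  stratum Unit B: (2600/8400)²·(1 − 489/2600)·0.286·0.714/488 = 3.25497e-05
  stratum Unit C: (900/8400)²·(1 − 135/900)·0.193·0.807/134 = 1.13415e-05
  stratum Unit D: (1900/8400)²·(1 − 237/1900)·0.447·0.553/236 = 4.69038e-05
V̂(p̂_st) = 0.000141676; SE = √V̂ = 0.0119028

p̂_st ≈ 0.3417, SE ≈ 0.0119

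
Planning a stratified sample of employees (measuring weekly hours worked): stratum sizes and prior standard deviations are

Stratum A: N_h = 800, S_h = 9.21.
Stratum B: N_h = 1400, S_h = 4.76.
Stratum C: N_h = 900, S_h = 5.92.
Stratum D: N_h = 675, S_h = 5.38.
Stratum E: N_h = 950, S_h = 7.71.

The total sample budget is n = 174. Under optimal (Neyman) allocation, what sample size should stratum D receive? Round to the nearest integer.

21

Neyman allocation: n_h = n · N_h S_h / Σ N_i S_i, with n = 174.
  stratum A: N_h·S_h = 800·9.21 = 7368.00
  stratum B: N_h·S_h = 1400·4.76 = 6664.00
  stratum C: N_h·S_h = 900·5.92 = 5328.00
  stratum D: N_h·S_h = 675·5.38 = 3631.50
  stratum E: N_h·S_h = 950·7.71 = 7324.50
Σ N_h S_h = 30316.00
n for stratum D = 174·3631.50/30316.00 = 20.843 → 21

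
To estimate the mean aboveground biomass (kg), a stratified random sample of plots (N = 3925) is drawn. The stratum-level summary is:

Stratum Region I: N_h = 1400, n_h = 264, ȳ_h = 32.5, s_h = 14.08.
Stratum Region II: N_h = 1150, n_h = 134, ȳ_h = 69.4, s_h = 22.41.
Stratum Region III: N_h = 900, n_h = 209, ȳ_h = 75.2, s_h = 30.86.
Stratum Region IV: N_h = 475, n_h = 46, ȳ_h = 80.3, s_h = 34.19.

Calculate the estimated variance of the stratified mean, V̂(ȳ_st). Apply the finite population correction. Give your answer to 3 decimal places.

V̂(ȳ_st) ≈ 0.882

V̂(ȳ_st) = Σ W_h² (1 − n_h/N_h) s_h²/n_h, with W_h = N_h/N and N = 3925:
  stratum Region I: (1400/3925)²·(1 − 264/1400)·14.08²/264 = 0.0775226
  stratum Region II: (1150/3925)²·(1 − 134/1150)·22.41²/134 = 0.284244
  stratum Region III: (900/3925)²·(1 − 209/900)·30.86²/209 = 0.183944
  stratum Region IV: (475/3925)²·(1 − 46/475)·34.19²/46 = 0.336134
V̂(ȳ_st) = 0.881845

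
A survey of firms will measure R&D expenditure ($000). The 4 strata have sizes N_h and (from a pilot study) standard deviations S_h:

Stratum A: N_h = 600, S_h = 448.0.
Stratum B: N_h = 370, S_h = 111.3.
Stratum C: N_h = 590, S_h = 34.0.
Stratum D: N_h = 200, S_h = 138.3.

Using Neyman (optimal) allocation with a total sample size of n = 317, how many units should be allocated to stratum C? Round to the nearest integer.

Neyman allocation: n_h = n · N_h S_h / Σ N_i S_i, with n = 317.
  stratum A: N_h·S_h = 600·448.0 = 268800.00
  stratum B: N_h·S_h = 370·111.3 = 41181.00
  stratum C: N_h·S_h = 590·34.0 = 20060.00
  stratum D: N_h·S_h = 200·138.3 = 27660.00
Σ N_h S_h = 357701.00
n for stratum C = 317·20060.00/357701.00 = 17.777 → 18

18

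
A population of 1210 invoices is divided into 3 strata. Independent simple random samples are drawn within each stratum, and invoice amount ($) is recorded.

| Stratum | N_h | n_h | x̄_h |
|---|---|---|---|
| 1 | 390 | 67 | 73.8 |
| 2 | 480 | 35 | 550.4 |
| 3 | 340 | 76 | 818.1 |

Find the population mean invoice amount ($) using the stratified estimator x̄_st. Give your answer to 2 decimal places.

N = Σ N_h = 1210. Stratum weights W_h = N_h/N.
x̄_st = (390·73.8 + 480·550.4 + 340·818.1) / 1210 = 472.0066

x̄_st ≈ 472.01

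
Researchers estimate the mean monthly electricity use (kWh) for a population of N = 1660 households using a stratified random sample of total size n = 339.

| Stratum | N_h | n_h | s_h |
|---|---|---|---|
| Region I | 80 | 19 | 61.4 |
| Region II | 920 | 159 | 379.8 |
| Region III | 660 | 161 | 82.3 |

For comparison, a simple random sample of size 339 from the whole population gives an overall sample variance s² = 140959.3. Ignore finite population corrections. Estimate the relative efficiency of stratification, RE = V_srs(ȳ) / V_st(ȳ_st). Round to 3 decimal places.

RE ≈ 1.455

V̂(ȳ_st) = Σ W_h² s_h²/n_h, with W_h = N_h/N and N = 1660:
  stratum Region I: (80/1660)²·61.4²/19 = 0.460837
  stratum Region II: (920/1660)²·379.8²/159 = 278.658
  stratum Region III: (660/1660)²·82.3²/161 = 6.65037
V_st = 285.77
V_srs = s²/n = 140959.3/339 = 415.809
Relative efficiency = V_srs / V_st = 415.809/285.77 = 1.4550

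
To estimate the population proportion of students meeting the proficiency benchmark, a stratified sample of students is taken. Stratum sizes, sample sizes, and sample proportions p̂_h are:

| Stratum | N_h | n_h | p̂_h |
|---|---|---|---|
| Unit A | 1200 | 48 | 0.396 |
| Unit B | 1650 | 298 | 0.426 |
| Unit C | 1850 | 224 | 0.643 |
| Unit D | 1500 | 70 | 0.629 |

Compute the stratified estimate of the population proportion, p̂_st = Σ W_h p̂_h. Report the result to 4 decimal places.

p̂_st ≈ 0.5341

N = 6200; stratum weights W_h = N_h/N.
p̂_st = Σ W_h p̂_h = (1200·0.396 + 1650·0.426 + 1850·0.643 + 1500·0.629)/6200 = 0.53406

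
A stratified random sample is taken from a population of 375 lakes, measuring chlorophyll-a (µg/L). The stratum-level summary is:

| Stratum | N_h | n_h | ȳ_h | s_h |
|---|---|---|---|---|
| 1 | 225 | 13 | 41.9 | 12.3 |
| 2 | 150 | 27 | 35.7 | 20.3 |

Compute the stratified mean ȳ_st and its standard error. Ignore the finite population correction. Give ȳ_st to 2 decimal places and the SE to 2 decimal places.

ȳ_st ≈ 39.42, SE ≈ 2.58

ȳ_st = Σ W_h ȳ_h = (225·41.9 + 150·35.7)/375 = 39.42000
V̂(ȳ_st) = Σ W_h² s_h²/n_h, with W_h = N_h/N and N = 375:
  stratum 1: (225/375)²·12.3²/13 = 4.18957
  stratum 2: (150/375)²·20.3²/27 = 2.44201
V̂(ȳ_st) = 6.63158
SE(ȳ_st) = √6.63158 = 2.57519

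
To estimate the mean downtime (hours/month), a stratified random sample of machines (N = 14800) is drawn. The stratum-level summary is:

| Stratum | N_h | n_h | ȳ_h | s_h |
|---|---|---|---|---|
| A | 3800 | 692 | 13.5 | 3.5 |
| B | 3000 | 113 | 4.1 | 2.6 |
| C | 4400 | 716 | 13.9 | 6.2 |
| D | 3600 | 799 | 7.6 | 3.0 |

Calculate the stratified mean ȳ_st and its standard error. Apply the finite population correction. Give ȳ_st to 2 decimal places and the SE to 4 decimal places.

ȳ_st = Σ W_h ȳ_h = (3800·13.5 + 3000·4.1 + 4400·13.9 + 3600·7.6)/14800 = 10.27838
V̂(ȳ_st) = Σ W_h² (1 − n_h/N_h) s_h²/n_h, with W_h = N_h/N and N = 14800:
  stratum A: (3800/14800)²·(1 − 692/3800)·3.5²/692 = 0.00095449
  stratum B: (3000/14800)²·(1 − 113/3000)·2.6²/113 = 0.00236545
  stratum C: (4400/14800)²·(1 − 716/4400)·6.2²/716 = 0.00397301
  stratum D: (3600/14800)²·(1 − 799/3600)·3.0²/799 = 0.000518547
V̂(ȳ_st) = 0.00781149
SE(ȳ_st) = √0.00781149 = 0.0883826

ȳ_st ≈ 10.28, SE ≈ 0.0884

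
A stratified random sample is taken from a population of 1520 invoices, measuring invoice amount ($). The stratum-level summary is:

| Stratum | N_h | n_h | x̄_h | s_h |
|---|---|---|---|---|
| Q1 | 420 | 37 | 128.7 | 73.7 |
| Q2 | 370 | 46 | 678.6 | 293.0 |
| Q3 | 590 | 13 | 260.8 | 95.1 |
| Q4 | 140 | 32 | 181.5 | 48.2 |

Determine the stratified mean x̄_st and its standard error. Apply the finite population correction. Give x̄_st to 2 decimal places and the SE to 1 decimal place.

x̄_st ≈ 318.70, SE ≈ 14.5

x̄_st = Σ W_h x̄_h = (420·128.7 + 370·678.6 + 590·260.8 + 140·181.5)/1520 = 318.69605
V̂(x̄_st) = Σ W_h² (1 − n_h/N_h) s_h²/n_h, with W_h = N_h/N and N = 1520:
  stratum Q1: (420/1520)²·(1 − 37/420)·73.7²/37 = 10.221
  stratum Q2: (370/1520)²·(1 − 46/370)·293.0²/46 = 96.836
  stratum Q3: (590/1520)²·(1 − 13/590)·95.1²/13 = 102.508
  stratum Q4: (140/1520)²·(1 − 32/140)·48.2²/32 = 0.475126
V̂(x̄_st) = 210.04
SE(x̄_st) = √210.04 = 14.4928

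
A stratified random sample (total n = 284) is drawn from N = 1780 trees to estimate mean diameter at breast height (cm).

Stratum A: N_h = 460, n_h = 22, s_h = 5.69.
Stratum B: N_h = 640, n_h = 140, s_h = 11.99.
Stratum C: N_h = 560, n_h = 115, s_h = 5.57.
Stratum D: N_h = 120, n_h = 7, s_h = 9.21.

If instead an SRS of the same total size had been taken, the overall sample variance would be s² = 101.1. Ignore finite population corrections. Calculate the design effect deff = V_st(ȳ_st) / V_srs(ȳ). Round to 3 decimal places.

deff ≈ 0.879

V̂(ȳ_st) = Σ W_h² s_h²/n_h, with W_h = N_h/N and N = 1780:
  stratum A: (460/1780)²·5.69²/22 = 0.0982828
  stratum B: (640/1780)²·11.99²/140 = 0.132749
  stratum C: (560/1780)²·5.57²/115 = 0.0267023
  stratum D: (120/1780)²·9.21²/7 = 0.0550736
V_st = 0.312807
V_srs = s²/n = 101.1/284 = 0.355986
deff = V_st / V_srs = 0.312807/0.355986 = 0.8787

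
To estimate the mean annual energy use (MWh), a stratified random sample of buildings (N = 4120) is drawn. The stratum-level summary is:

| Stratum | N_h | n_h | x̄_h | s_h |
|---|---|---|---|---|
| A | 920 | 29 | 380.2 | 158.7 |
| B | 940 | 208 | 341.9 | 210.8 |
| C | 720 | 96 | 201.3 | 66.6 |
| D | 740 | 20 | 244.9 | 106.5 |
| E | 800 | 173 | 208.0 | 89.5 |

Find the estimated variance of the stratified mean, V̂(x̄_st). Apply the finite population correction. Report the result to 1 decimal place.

V̂(x̄_st) ≈ 71.0

V̂(x̄_st) = Σ W_h² (1 − n_h/N_h) s_h²/n_h, with W_h = N_h/N and N = 4120:
  stratum A: (920/4120)²·(1 − 29/920)·158.7²/29 = 41.9399
  stratum B: (940/4120)²·(1 − 208/940)·210.8²/208 = 8.66009
  stratum C: (720/4120)²·(1 − 96/720)·66.6²/96 = 1.22293
  stratum D: (740/4120)²·(1 − 20/740)·106.5²/20 = 17.8008
  stratum E: (800/4120)²·(1 − 173/800)·89.5²/173 = 1.36824
V̂(x̄_st) = 70.9919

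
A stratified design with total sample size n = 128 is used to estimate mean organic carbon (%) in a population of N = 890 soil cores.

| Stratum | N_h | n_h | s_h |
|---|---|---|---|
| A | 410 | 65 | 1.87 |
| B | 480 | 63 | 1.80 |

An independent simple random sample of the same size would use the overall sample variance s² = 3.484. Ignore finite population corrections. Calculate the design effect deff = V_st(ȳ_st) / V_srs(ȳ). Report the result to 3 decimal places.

V̂(ȳ_st) = Σ W_h² s_h²/n_h, with W_h = N_h/N and N = 890:
  stratum A: (410/890)²·1.87²/65 = 0.0114171
  stratum B: (480/890)²·1.80²/63 = 0.0149592
V_st = 0.0263763
V_srs = s²/n = 3.484/128 = 0.0272187
deff = V_st / V_srs = 0.0263763/0.0272187 = 0.9690

deff ≈ 0.969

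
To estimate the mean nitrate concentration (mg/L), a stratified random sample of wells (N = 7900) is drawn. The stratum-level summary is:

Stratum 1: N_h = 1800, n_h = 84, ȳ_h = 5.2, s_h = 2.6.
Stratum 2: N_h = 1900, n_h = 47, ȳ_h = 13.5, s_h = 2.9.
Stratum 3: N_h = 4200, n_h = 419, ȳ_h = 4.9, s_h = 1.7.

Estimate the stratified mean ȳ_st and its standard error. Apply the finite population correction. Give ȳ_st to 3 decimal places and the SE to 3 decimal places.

ȳ_st = Σ W_h ȳ_h = (1800·5.2 + 1900·13.5 + 4200·4.9)/7900 = 7.03671
V̂(ȳ_st) = Σ W_h² (1 − n_h/N_h) s_h²/n_h, with W_h = N_h/N and N = 7900:
  stratum 1: (1800/7900)²·(1 − 84/1800)·2.6²/84 = 0.00398293
  stratum 2: (1900/7900)²·(1 − 47/1900)·2.9²/47 = 0.0100942
  stratum 3: (4200/7900)²·(1 − 419/4200)·1.7²/419 = 0.00175503
V̂(ȳ_st) = 0.0158322
SE(ȳ_st) = √0.0158322 = 0.125826

ȳ_st ≈ 7.037, SE ≈ 0.126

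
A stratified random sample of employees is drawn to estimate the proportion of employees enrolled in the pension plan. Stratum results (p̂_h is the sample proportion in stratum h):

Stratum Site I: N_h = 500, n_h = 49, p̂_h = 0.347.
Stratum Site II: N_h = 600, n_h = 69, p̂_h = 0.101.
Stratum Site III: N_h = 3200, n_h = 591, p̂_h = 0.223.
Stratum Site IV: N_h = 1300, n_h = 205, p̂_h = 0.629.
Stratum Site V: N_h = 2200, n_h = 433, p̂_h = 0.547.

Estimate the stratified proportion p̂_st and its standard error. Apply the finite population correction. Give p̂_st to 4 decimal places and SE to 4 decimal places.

N = 7800; stratum weights W_h = N_h/N.
p̂_st = Σ W_h p̂_h = (500·0.347 + 600·0.101 + 3200·0.223 + 1300·0.629 + 2200·0.547)/7800 = 0.38062
V̂(p̂_st) = Σ W_h² (1 − n_h/N_h) p̂_h(1−p̂_h)/(n_h−1):
  stratum Site I: (500/7800)²·(1 − 49/500)·0.347·0.653/48 = 1.74968e-05
  stratum Site II: (600/7800)²·(1 − 69/600)·0.101·0.899/68 = 6.99244e-06
  stratum Site III: (3200/7800)²·(1 − 591/3200)·0.223·0.777/590 = 4.03003e-05
  stratum Site IV: (1300/7800)²·(1 − 205/1300)·0.629·0.371/204 = 2.67647e-05
  stratum Site V: (2200/7800)²·(1 − 433/2200)·0.547·0.453/432 = 3.66498e-05
V̂(p̂_st) = 0.000128204; SE = √V̂ = 0.0113227

p̂_st ≈ 0.3806, SE ≈ 0.0113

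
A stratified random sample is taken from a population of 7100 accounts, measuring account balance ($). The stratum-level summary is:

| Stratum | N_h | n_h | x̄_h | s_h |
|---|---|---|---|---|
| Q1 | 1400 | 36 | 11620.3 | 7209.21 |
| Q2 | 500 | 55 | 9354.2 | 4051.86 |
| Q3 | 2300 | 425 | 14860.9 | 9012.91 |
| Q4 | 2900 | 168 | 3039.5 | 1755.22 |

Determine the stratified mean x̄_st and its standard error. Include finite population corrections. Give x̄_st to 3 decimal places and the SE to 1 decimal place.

x̄_st ≈ 9005.654, SE ≈ 274.3

x̄_st = Σ W_h x̄_h = (1400·11620.3 + 500·9354.2 + 2300·14860.9 + 2900·3039.5)/7100 = 9005.65352
V̂(x̄_st) = Σ W_h² (1 − n_h/N_h) s_h²/n_h, with W_h = N_h/N and N = 7100:
  stratum Q1: (1400/7100)²·(1 − 36/1400)·7209.21²/36 = 54688.8
  stratum Q2: (500/7100)²·(1 − 55/500)·4051.86²/55 = 1317.53
  stratum Q3: (2300/7100)²·(1 − 425/2300)·9012.91²/425 = 16351.3
  stratum Q4: (2900/7100)²·(1 − 168/2900)·1755.22²/168 = 2882.15
V̂(x̄_st) = 75239.8
SE(x̄_st) = √75239.8 = 274.299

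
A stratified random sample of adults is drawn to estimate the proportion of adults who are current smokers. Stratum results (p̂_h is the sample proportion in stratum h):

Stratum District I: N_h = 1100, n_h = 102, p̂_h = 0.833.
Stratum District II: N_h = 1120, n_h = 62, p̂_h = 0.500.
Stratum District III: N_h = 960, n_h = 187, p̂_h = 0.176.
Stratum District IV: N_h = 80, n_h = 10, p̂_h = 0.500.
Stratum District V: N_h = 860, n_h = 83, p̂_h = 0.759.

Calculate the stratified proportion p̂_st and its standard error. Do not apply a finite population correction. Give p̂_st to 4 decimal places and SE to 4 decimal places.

p̂_st ≈ 0.5675, SE ≈ 0.0235

N = 4120; stratum weights W_h = N_h/N.
p̂_st = Σ W_h p̂_h = (1100·0.833 + 1120·0.500 + 960·0.176 + 80·0.500 + 860·0.759)/4120 = 0.56748
V̂(p̂_st) = Σ W_h² p̂_h(1−p̂_h)/(n_h−1):
  stratum District I: (1100/4120)²·0.833·0.167/101 = 9.81818e-05
  stratum District II: (1120/4120)²·0.500·0.500/61 = 0.000302867
  stratum District III: (960/4120)²·0.176·0.824/186 = 4.23326e-05
  stratum District IV: (80/4120)²·0.500·0.500/9 = 1.04733e-05
  stratum District V: (860/4120)²·0.759·0.241/82 = 9.71958e-05
V̂(p̂_st) = 0.00055105; SE = √V̂ = 0.0234745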